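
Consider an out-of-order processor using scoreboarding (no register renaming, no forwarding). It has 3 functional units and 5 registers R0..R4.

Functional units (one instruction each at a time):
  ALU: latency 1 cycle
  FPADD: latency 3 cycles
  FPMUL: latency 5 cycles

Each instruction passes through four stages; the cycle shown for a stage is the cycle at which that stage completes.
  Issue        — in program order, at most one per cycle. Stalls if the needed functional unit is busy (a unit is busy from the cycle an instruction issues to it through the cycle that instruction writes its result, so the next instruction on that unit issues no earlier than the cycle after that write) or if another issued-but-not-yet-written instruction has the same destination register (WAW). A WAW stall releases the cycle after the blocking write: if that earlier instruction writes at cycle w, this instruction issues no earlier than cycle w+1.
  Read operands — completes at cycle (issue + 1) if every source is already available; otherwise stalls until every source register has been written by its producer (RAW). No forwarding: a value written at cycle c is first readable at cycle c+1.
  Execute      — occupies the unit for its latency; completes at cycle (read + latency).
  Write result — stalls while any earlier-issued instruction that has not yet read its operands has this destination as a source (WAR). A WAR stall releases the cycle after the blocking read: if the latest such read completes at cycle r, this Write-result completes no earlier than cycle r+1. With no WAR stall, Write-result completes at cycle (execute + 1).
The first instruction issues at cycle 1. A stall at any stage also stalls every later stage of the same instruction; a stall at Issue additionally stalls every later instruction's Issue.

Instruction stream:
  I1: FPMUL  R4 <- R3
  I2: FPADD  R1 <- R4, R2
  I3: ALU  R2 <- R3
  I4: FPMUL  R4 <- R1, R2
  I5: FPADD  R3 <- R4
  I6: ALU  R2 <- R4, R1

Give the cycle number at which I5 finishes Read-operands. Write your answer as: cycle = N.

cycle = 21

c1: I1 issues→FPMUL
c2: I1 reads, I2 issues→FPADD
c3: I3 issues→ALU
c4: I3 reads
c5: I3 exec-done
c7: I1 exec-done
c8: I1 writes R4
c9: I2 reads, I4 issues→FPMUL
c10: I3 writes R2
c12: I2 exec-done
c13: I2 writes R1
c14: I4 reads, I5 issues→FPADD
c15: I6 issues→ALU
c19: I4 exec-done
c20: I4 writes R4
c21: I5 reads, I6 reads
c22: I6 exec-done
c23: I6 writes R2
c24: I5 exec-done
c25: I5 writes R3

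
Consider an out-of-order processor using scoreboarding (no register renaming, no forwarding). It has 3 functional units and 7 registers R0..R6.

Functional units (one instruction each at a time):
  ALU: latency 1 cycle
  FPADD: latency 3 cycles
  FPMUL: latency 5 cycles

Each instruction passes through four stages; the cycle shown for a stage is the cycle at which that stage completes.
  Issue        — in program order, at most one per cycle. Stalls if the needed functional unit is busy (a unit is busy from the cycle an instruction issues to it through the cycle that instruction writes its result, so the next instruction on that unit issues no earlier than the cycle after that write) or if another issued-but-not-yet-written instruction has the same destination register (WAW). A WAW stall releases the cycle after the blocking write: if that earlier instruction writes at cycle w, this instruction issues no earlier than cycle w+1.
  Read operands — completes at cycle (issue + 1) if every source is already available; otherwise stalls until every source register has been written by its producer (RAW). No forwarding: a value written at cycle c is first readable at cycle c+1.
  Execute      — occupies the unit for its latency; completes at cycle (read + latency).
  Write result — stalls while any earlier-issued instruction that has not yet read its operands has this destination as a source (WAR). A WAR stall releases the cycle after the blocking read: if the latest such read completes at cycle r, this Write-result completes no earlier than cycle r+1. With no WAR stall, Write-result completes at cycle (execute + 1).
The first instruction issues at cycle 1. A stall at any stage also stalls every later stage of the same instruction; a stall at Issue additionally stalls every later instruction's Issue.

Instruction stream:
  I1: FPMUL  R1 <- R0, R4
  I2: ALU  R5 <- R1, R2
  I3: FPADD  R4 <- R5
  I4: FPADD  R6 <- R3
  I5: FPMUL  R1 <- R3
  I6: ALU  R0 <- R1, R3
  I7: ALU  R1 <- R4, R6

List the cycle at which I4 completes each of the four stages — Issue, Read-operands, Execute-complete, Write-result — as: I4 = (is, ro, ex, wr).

I4 = (17, 18, 21, 22)

I1 -> (1, 2, 7, 8)
I2 -> (2, 9, 10, 11)  // RAW R1: wait I1 write@8
I3 -> (3, 12, 15, 16)  // RAW R5: wait I2 write@11
I4 -> (17, 18, 21, 22)  // struct: FPADD busy until I3 writes@16
I5 -> (18, 19, 24, 25)
I6 -> (19, 26, 27, 28)  // RAW R1: wait I5 write@25
I7 -> (29, 30, 31, 32)  // struct: ALU busy until I6 writes@28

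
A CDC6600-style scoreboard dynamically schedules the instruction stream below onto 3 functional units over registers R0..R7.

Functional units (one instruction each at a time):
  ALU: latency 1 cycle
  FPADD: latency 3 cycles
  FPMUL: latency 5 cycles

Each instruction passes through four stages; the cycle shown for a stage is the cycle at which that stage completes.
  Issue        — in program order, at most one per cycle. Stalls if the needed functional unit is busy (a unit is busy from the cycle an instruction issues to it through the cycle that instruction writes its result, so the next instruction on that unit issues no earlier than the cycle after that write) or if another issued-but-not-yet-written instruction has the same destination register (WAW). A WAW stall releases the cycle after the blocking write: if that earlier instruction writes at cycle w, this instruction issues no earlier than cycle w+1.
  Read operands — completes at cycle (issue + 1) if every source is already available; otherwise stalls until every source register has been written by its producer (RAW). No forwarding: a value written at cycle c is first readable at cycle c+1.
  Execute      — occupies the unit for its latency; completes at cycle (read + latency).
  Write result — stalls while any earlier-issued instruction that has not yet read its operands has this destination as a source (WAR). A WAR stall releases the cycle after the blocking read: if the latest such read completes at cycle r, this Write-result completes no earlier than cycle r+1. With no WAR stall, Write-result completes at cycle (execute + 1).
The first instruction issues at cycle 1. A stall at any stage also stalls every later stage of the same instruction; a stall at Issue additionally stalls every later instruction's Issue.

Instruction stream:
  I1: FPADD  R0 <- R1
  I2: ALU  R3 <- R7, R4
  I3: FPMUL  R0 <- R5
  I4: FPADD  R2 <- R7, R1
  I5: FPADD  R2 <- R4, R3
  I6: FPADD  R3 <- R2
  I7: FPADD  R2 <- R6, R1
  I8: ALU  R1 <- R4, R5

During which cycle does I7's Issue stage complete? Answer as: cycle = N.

c1: I1→FPADD
c2: I1 RO; I2→ALU
c3: I2 RO
c4: I2 EX
c5: I1 EX; I2 WR R3
c6: I1 WR R0
c7: I3→FPMUL
c8: I3 RO; I4→FPADD
c9: I4 RO
c12: I4 EX
c13: I3 EX; I4 WR R2
c14: I3 WR R0; I5→FPADD
c15: I5 RO
c18: I5 EX
c19: I5 WR R2
c20: I6→FPADD
c21: I6 RO
c24: I6 EX
c25: I6 WR R3
c26: I7→FPADD
c27: I7 RO; I8→ALU
c28: I8 RO
c29: I8 EX
c30: I7 EX; I8 WR R1
c31: I7 WR R2

cycle = 26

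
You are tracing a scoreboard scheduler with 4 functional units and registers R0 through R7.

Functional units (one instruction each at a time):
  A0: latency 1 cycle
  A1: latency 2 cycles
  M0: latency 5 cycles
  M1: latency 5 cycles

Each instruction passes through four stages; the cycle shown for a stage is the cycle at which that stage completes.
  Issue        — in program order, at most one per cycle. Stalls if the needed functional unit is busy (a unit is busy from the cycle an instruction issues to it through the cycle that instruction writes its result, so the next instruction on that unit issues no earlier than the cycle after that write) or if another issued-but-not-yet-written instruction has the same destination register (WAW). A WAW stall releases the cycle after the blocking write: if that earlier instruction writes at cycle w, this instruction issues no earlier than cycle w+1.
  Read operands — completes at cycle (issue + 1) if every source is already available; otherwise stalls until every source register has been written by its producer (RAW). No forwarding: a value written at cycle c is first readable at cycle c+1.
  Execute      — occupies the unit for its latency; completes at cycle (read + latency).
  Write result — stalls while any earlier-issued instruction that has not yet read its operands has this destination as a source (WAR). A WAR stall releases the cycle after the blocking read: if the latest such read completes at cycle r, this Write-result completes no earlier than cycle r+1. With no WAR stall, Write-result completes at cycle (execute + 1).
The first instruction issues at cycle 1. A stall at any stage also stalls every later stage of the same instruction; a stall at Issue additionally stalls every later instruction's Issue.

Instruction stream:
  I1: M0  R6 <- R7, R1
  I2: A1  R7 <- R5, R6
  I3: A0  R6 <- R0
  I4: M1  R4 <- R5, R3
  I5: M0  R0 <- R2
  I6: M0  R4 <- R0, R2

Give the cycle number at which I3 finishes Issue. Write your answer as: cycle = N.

cycle = 9

[I1] 1/2/7/8
[I2] 2/9/11/12  (RAW R6: wait I1 write@8)
[I3] 9/10/11/12  (WAW R6: wait I1 write@8)
[I4] 10/11/16/17
[I5] 11/12/17/18
[I6] 19/20/25/26  (struct: M0 busy until I5 writes@18)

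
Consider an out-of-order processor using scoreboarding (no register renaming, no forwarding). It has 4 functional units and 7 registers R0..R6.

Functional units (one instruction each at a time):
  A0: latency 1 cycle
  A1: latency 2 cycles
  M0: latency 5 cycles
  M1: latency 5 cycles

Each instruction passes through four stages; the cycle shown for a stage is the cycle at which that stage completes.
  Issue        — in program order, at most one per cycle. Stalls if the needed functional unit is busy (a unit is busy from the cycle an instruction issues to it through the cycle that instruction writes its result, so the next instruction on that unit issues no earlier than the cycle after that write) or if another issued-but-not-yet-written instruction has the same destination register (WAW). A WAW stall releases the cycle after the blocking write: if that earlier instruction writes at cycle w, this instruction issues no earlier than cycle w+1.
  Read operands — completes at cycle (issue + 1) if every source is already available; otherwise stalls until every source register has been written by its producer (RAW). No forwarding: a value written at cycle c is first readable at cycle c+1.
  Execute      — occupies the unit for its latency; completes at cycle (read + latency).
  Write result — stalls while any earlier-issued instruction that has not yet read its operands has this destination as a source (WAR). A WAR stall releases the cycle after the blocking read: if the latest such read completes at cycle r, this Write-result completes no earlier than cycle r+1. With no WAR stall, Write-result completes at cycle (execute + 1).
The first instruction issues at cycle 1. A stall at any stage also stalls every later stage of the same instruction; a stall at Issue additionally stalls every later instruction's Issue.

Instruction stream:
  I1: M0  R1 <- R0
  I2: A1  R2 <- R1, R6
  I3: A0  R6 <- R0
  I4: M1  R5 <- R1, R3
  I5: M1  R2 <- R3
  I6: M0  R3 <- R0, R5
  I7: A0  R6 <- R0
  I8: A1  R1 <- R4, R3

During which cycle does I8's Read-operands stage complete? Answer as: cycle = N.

cycle = 25

[1] I1→M0
[2] I1 RO · I2→A1
[3] I3→A0
[4] I3 RO · I4→M1
[5] I3 EX
[7] I1 EX
[8] I1 WR R1
[9] I2 RO · I4 RO
[10] I3 WR R6
[11] I2 EX
[12] I2 WR R2
[14] I4 EX
[15] I4 WR R5
[16] I5→M1
[17] I5 RO · I6→M0
[18] I6 RO · I7→A0
[19] I7 RO · I8→A1
[20] I7 EX
[21] I7 WR R6
[22] I5 EX
[23] I5 WR R2 · I6 EX
[24] I6 WR R3
[25] I8 RO
[27] I8 EX
[28] I8 WR R1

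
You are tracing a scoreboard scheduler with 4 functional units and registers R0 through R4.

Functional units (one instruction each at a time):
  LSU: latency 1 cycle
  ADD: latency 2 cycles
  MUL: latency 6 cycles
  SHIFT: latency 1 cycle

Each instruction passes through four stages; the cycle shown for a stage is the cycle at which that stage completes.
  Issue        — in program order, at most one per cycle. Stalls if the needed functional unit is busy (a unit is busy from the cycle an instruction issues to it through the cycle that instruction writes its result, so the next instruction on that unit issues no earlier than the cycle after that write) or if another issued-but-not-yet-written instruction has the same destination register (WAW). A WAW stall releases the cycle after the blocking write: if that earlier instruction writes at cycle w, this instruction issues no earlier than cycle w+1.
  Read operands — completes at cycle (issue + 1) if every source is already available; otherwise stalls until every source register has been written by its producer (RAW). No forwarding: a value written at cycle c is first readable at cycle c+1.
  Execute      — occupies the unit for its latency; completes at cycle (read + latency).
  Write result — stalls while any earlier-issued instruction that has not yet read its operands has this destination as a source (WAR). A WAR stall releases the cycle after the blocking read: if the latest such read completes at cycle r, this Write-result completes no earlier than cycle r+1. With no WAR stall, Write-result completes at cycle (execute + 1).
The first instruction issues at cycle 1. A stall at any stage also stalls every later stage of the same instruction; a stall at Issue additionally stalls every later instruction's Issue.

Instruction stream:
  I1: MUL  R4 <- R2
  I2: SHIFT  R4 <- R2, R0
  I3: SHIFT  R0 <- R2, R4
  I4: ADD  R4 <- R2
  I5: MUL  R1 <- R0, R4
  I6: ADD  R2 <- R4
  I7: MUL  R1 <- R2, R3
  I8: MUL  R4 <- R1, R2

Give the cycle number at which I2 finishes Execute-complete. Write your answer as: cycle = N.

cycle = 12

I1 -> (1, 2, 8, 9)
I2 -> (10, 11, 12, 13)  // WAW R4: wait I1 write@9
I3 -> (14, 15, 16, 17)  // struct: SHIFT busy until I2 writes@13
I4 -> (15, 16, 18, 19)
I5 -> (16, 20, 26, 27)  // RAW R4: wait I4 write@19
I6 -> (20, 21, 23, 24)  // struct: ADD busy until I4 writes@19
I7 -> (28, 29, 35, 36)  // struct: MUL busy until I5 writes@27
I8 -> (37, 38, 44, 45)  // struct: MUL busy until I7 writes@36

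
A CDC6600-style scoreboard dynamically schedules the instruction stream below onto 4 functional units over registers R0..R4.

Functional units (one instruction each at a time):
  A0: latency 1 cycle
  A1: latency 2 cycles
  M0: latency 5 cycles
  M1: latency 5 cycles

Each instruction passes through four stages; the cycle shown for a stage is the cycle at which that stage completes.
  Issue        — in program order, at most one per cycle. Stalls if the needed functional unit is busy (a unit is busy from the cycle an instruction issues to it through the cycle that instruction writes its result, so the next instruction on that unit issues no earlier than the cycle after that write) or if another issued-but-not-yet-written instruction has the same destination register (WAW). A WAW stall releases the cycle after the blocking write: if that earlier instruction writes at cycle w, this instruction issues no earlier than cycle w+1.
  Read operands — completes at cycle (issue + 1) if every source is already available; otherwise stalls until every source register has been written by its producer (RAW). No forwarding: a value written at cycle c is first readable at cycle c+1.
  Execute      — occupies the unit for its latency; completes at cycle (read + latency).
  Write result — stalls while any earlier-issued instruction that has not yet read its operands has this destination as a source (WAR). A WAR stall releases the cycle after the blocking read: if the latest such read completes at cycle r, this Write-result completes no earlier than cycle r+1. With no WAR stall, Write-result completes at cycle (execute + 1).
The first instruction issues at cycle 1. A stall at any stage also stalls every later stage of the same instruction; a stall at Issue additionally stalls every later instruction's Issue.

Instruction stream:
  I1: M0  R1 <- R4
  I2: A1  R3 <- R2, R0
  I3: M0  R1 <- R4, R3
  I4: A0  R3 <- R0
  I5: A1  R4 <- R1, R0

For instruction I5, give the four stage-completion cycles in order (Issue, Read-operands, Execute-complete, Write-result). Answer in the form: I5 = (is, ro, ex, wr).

I1  is:1  ro:2  ex:7  wr:8
I2  is:2  ro:3  ex:5  wr:6
I3  is:9  ro:10  ex:15  wr:16  — struct: M0 busy until I1 writes@8
I4  is:10  ro:11  ex:12  wr:13
I5  is:11  ro:17  ex:19  wr:20  — RAW R1: wait I3 write@16

I5 = (11, 17, 19, 20)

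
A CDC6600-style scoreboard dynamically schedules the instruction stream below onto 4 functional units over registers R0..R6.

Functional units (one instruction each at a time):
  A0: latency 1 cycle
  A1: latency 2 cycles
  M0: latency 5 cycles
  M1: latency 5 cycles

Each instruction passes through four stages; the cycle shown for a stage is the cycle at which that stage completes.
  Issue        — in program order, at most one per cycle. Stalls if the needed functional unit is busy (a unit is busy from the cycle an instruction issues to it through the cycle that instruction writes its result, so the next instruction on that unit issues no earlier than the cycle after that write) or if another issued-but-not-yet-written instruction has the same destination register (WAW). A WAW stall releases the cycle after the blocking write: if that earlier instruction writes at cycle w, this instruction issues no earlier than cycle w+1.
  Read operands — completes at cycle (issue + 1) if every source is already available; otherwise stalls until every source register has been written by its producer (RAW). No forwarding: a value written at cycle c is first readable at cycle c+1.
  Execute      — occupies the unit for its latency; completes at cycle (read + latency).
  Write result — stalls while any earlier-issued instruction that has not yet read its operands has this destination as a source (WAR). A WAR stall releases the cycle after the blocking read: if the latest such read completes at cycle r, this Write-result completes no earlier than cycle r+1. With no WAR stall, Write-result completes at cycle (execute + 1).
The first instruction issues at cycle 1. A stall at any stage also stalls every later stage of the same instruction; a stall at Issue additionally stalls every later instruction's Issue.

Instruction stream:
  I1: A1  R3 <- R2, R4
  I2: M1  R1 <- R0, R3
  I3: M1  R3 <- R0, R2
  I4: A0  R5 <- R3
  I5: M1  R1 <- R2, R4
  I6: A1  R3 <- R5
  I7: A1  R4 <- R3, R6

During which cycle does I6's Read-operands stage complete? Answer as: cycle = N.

I1 -> (1, 2, 4, 5)
I2 -> (2, 6, 11, 12)  // RAW R3: wait I1 write@5
I3 -> (13, 14, 19, 20)  // struct: M1 busy until I2 writes@12
I4 -> (14, 21, 22, 23)  // RAW R3: wait I3 write@20
I5 -> (21, 22, 27, 28)  // struct: M1 busy until I3 writes@20
I6 -> (22, 24, 26, 27)  // RAW R5: wait I4 write@23
I7 -> (28, 29, 31, 32)  // struct: A1 busy until I6 writes@27

cycle = 24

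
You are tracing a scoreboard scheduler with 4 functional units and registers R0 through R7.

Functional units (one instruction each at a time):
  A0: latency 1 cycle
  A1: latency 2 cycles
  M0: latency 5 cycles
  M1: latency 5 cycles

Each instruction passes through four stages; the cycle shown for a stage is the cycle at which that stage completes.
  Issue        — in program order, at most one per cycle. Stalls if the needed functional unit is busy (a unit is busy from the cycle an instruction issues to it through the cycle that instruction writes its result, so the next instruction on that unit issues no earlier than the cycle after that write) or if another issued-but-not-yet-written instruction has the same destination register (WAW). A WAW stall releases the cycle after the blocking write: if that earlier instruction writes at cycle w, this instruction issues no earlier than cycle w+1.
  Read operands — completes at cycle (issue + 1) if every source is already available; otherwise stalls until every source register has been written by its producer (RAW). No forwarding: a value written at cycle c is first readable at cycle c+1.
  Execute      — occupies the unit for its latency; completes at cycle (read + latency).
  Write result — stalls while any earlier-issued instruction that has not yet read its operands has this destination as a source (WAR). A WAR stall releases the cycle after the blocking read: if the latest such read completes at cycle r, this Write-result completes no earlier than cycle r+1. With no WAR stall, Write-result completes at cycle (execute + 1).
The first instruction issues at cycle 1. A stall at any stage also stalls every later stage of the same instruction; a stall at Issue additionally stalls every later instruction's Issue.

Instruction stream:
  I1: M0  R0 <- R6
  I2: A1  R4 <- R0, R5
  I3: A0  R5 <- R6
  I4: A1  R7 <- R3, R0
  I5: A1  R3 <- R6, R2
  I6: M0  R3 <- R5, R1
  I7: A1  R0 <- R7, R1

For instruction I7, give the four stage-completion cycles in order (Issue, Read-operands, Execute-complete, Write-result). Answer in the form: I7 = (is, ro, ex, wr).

[1] I1 issues→M0
[2] I1 reads; I2 issues→A1
[3] I3 issues→A0
[4] I3 reads
[5] I3 exec-done
[7] I1 exec-done
[8] I1 writes R0
[9] I2 reads
[10] I3 writes R5
[11] I2 exec-done
[12] I2 writes R4
[13] I4 issues→A1
[14] I4 reads
[16] I4 exec-done
[17] I4 writes R7
[18] I5 issues→A1
[19] I5 reads
[21] I5 exec-done
[22] I5 writes R3
[23] I6 issues→M0
[24] I6 reads; I7 issues→A1
[25] I7 reads
[27] I7 exec-done
[28] I7 writes R0
[29] I6 exec-done
[30] I6 writes R3

I7 = (24, 25, 27, 28)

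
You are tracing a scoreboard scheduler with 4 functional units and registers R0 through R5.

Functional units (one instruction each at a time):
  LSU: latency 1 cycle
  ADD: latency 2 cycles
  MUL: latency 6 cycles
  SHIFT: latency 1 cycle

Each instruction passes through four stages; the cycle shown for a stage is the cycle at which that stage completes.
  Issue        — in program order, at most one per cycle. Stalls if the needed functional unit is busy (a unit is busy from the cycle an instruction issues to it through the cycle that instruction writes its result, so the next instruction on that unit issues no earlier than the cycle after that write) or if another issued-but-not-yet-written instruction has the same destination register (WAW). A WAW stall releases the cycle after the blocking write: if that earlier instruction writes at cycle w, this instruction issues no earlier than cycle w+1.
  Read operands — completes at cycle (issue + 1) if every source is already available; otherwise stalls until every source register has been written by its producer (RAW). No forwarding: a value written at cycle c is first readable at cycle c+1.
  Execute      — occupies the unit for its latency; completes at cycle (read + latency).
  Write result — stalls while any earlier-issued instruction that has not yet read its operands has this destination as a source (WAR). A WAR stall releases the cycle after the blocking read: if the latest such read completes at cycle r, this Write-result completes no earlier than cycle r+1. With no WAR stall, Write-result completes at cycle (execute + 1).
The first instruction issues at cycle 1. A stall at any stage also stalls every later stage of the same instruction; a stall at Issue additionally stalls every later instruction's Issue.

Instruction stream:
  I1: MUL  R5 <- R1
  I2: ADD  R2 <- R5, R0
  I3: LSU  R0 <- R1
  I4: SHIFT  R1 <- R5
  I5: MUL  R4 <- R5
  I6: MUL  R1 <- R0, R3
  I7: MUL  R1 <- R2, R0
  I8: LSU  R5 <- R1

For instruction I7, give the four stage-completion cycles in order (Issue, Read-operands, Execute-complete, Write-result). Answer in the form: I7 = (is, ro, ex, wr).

I7 = (28, 29, 35, 36)

I1  is:1  ro:2  ex:8  wr:9
I2  is:2  ro:10  ex:12  wr:13  — RAW R5: wait I1 write@9
I3  is:3  ro:4  ex:5  wr:11  — WAR R0: wait I2 read@10
I4  is:4  ro:10  ex:11  wr:12  — RAW R5: wait I1 write@9
I5  is:10  ro:11  ex:17  wr:18  — struct: MUL busy until I1 writes@9
I6  is:19  ro:20  ex:26  wr:27  — struct: MUL busy until I5 writes@18
I7  is:28  ro:29  ex:35  wr:36  — struct: MUL busy until I6 writes@27
I8  is:29  ro:37  ex:38  wr:39  — RAW R1: wait I7 write@36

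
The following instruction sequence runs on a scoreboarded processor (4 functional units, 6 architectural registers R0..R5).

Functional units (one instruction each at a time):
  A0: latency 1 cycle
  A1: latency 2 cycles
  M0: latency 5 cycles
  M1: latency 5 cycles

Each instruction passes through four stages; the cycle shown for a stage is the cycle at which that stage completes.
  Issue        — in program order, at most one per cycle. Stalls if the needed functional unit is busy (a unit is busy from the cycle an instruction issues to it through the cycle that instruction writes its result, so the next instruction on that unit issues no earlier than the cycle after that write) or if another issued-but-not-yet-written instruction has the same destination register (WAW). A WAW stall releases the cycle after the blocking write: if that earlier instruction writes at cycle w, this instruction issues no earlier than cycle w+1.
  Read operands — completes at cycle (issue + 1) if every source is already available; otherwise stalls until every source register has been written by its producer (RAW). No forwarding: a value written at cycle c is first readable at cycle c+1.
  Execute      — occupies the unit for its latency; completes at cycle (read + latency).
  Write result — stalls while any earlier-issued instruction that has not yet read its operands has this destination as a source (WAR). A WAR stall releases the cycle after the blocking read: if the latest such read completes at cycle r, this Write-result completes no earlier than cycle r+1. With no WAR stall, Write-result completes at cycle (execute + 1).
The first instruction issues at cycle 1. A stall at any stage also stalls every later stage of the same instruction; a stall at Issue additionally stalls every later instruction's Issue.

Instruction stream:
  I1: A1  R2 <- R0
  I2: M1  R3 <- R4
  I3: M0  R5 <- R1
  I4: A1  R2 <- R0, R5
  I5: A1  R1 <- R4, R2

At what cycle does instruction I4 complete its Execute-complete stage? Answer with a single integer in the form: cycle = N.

I1  is:1  ro:2  ex:4  wr:5
I2  is:2  ro:3  ex:8  wr:9
I3  is:3  ro:4  ex:9  wr:10
I4  is:6  ro:11  ex:13  wr:14  — struct: A1 busy until I1 writes@5, RAW R5: wait I3 write@10
I5  is:15  ro:16  ex:18  wr:19  — struct: A1 busy until I4 writes@14

cycle = 13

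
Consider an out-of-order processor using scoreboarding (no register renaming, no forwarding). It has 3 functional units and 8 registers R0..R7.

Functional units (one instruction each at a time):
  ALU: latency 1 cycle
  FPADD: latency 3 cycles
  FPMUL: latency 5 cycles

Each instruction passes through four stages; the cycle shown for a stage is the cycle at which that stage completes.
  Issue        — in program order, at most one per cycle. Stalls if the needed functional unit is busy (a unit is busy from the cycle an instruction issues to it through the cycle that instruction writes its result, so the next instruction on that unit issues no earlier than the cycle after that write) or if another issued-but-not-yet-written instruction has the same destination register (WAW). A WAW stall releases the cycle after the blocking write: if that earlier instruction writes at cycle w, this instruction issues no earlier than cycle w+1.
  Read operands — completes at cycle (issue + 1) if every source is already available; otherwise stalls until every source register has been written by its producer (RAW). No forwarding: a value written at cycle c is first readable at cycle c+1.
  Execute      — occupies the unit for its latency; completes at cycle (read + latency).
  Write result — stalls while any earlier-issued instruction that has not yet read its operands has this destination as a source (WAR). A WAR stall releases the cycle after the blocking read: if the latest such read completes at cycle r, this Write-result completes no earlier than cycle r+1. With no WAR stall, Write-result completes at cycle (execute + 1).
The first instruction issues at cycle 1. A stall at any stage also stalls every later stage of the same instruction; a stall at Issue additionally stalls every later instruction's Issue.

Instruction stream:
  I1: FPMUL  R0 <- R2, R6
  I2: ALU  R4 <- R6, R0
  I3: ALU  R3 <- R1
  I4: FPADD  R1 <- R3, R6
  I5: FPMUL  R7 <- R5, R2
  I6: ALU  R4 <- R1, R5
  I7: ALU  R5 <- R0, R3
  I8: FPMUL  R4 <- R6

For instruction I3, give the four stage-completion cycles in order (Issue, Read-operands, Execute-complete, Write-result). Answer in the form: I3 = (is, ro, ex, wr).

[I1] 1/2/7/8
[I2] 2/9/10/11  (RAW R0: wait I1 write@8)
[I3] 12/13/14/15  (struct: ALU busy until I2 writes@11)
[I4] 13/16/19/20  (RAW R3: wait I3 write@15)
[I5] 14/15/20/21
[I6] 16/21/22/23  (struct: ALU busy until I3 writes@15; RAW R1: wait I4 write@20)
[I7] 24/25/26/27  (struct: ALU busy until I6 writes@23)
[I8] 25/26/31/32

I3 = (12, 13, 14, 15)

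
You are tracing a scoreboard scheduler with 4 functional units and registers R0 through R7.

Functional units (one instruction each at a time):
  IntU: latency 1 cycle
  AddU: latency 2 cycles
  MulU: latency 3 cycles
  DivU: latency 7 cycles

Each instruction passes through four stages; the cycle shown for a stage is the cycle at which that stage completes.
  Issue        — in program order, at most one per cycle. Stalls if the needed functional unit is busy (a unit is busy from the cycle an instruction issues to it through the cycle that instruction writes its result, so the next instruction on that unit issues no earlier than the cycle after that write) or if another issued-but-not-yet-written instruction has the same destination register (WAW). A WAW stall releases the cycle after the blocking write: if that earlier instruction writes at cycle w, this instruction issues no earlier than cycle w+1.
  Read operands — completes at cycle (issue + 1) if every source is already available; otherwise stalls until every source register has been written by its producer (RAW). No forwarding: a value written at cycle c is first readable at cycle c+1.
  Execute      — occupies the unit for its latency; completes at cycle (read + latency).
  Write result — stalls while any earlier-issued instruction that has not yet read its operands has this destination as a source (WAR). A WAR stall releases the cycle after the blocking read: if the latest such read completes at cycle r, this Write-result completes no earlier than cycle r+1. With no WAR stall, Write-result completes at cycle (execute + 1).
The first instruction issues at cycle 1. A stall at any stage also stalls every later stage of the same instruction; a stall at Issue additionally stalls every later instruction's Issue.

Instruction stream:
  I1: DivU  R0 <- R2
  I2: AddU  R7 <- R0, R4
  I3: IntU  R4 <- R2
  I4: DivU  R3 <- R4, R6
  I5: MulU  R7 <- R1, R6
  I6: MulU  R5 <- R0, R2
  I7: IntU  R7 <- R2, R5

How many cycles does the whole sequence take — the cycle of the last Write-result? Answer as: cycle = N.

cycle = 29

I1: IS=1 RO=2 EX=9 WR=10
I2: IS=2 RO=11 EX=13 WR=14  [RAW R0: wait I1 write@10]
I3: IS=3 RO=4 EX=5 WR=12  [WAR R4: wait I2 read@11]
I4: IS=11 RO=13 EX=20 WR=21  [struct: DivU busy until I1 writes@10; RAW R4: wait I3 write@12]
I5: IS=15 RO=16 EX=19 WR=20  [WAW R7: wait I2 write@14]
I6: IS=21 RO=22 EX=25 WR=26  [struct: MulU busy until I5 writes@20]
I7: IS=22 RO=27 EX=28 WR=29  [RAW R5: wait I6 write@26]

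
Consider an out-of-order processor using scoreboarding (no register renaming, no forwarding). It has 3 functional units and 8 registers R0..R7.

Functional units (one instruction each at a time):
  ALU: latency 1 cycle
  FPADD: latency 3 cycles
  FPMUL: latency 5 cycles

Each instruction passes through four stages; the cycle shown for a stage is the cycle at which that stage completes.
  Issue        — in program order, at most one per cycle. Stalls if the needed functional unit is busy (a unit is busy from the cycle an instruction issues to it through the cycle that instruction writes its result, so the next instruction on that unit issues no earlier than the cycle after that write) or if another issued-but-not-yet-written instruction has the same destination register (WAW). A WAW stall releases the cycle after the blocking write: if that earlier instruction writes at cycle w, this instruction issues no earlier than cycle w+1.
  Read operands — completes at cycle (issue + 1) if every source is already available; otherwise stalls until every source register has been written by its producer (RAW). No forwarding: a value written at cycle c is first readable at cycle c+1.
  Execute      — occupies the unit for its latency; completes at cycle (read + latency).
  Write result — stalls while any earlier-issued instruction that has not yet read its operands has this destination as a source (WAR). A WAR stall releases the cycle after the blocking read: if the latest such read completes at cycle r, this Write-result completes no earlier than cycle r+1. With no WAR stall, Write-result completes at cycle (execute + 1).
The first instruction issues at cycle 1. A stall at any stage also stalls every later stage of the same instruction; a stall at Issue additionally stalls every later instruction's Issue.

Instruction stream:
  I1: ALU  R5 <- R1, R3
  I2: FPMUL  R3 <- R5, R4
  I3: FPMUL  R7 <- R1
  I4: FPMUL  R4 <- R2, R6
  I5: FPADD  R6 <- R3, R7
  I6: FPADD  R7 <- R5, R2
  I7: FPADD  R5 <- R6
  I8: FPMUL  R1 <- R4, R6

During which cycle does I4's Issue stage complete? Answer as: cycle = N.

t=1  I1→ALU
t=2  I1 RO | I2→FPMUL
t=3  I1 EX
t=4  I1 WR R5
t=5  I2 RO
t=10  I2 EX
t=11  I2 WR R3
t=12  I3→FPMUL
t=13  I3 RO
t=18  I3 EX
t=19  I3 WR R7
t=20  I4→FPMUL
t=21  I4 RO | I5→FPADD
t=22  I5 RO
t=25  I5 EX
t=26  I4 EX | I5 WR R6
t=27  I4 WR R4 | I6→FPADD
t=28  I6 RO
t=31  I6 EX
t=32  I6 WR R7
t=33  I7→FPADD
t=34  I7 RO | I8→FPMUL
t=35  I8 RO
t=37  I7 EX
t=38  I7 WR R5
t=40  I8 EX
t=41  I8 WR R1

cycle = 20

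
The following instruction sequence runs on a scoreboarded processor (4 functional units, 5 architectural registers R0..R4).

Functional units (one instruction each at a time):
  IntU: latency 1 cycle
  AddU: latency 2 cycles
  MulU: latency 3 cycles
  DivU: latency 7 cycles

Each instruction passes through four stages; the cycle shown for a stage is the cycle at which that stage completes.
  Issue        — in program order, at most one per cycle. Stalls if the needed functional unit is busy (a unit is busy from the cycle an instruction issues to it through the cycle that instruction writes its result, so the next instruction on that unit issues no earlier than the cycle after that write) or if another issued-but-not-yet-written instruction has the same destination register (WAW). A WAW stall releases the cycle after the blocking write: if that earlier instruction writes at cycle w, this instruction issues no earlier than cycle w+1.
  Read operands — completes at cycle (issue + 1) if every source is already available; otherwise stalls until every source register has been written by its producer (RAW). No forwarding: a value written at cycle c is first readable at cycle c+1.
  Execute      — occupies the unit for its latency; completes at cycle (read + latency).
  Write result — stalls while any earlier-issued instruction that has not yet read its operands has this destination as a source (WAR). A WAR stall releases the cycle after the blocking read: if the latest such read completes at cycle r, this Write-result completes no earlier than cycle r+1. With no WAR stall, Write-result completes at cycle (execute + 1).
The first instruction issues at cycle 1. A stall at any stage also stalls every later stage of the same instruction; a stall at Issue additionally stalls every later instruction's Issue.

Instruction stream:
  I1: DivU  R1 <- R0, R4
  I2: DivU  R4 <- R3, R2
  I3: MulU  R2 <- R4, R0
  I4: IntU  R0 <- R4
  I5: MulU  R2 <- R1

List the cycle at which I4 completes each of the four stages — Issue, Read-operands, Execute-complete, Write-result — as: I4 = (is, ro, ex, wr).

[1] I1→DivU
[2] I1 RO
[9] I1 EX
[10] I1 WR R1
[11] I2→DivU
[12] I2 RO | I3→MulU
[13] I4→IntU
[19] I2 EX
[20] I2 WR R4
[21] I3 RO | I4 RO
[22] I4 EX
[23] I4 WR R0
[24] I3 EX
[25] I3 WR R2
[26] I5→MulU
[27] I5 RO
[30] I5 EX
[31] I5 WR R2

I4 = (13, 21, 22, 23)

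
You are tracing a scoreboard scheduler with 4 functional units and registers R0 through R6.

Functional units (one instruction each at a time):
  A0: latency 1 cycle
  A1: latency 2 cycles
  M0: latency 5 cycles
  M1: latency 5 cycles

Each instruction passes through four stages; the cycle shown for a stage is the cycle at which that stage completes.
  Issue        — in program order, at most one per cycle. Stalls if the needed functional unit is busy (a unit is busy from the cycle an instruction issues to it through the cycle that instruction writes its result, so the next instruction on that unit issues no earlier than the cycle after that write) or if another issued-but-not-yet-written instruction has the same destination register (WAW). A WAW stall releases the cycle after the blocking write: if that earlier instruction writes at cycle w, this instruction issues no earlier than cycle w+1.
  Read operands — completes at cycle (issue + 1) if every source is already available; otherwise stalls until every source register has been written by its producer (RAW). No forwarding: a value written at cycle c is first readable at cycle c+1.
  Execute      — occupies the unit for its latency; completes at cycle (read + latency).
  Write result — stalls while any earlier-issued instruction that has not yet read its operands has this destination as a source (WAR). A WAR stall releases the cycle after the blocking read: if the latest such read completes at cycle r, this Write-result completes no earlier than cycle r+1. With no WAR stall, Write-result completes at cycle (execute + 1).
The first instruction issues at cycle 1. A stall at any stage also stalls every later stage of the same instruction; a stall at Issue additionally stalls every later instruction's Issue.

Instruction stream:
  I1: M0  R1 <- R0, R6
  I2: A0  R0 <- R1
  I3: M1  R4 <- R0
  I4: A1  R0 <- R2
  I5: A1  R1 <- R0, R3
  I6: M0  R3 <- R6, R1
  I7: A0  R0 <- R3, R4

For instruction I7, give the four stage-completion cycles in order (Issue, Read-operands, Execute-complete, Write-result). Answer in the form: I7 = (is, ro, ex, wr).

[1] I1 issues→M0
[2] I1 reads · I2 issues→A0
[3] I3 issues→M1
[7] I1 exec-done
[8] I1 writes R1
[9] I2 reads
[10] I2 exec-done
[11] I2 writes R0
[12] I3 reads · I4 issues→A1
[13] I4 reads
[15] I4 exec-done
[16] I4 writes R0
[17] I3 exec-done · I5 issues→A1
[18] I3 writes R4 · I5 reads · I6 issues→M0
[19] I7 issues→A0
[20] I5 exec-done
[21] I5 writes R1
[22] I6 reads
[27] I6 exec-done
[28] I6 writes R3
[29] I7 reads
[30] I7 exec-done
[31] I7 writes R0

I7 = (19, 29, 30, 31)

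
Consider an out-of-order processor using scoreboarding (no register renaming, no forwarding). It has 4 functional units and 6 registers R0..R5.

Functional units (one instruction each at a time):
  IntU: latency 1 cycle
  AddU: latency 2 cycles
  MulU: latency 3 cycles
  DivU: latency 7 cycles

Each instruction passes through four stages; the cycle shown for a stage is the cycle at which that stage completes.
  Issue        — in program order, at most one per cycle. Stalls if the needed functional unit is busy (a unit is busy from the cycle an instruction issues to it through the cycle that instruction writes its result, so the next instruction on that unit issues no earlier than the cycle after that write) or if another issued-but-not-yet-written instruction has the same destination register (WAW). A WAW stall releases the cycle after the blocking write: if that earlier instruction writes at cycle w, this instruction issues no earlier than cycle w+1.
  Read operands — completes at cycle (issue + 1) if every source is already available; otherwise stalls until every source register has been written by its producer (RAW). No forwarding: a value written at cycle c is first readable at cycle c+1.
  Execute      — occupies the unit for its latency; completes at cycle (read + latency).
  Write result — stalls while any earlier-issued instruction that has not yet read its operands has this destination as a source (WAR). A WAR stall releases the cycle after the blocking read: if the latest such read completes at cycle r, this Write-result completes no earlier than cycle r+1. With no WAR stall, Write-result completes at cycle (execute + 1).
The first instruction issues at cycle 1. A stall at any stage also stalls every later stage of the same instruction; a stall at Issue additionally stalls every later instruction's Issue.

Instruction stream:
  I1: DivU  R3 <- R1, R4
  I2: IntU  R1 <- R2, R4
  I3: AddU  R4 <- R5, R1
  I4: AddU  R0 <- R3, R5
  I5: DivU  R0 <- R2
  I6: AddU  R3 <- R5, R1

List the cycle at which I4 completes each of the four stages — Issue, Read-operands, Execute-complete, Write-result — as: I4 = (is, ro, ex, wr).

I4 = (10, 11, 13, 14)

  I1 | 1 | 2 | 9 | 10
  I2 | 2 | 3 | 4 | 5
  I3 | 3 | 6 | 8 | 9   RAW R1: wait I2 write@5
  I4 | 10 | 11 | 13 | 14   struct: AddU busy until I3 writes@9
  I5 | 15 | 16 | 23 | 24   WAW R0: wait I4 write@14
  I6 | 16 | 17 | 19 | 20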